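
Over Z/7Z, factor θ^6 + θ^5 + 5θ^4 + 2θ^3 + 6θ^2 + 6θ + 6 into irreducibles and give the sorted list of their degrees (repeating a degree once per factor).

6

Write h(θ) = θ^6 + θ^5 + 5θ^4 + 2θ^3 + 6θ^2 + 6θ + 6.
Complete factorization: h(θ) = (θ^6 + θ^5 + 5θ^4 + 2θ^3 + 6θ^2 + 6θ + 6).
Factor degrees with multiplicity: 6 = 6.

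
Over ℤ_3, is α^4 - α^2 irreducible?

No

Write f(α) = α^4 - α^2.
Check for roots in ℤ_3: f(0) = 0 → root; f(1) = 0 → root; f(2) = 0 → root.
f(0) = 0, so (α) divides f(α); f is reducible.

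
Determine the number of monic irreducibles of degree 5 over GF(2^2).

The number of monic irreducibles of degree 5 over GF(4) is (1/5)·Σ_{d∣5} μ(5/d) 4^d.
Divisors of 5: 1, 5; μ(5/d) for each: -1, 1.
Σ = − 4^1 + 4^5 = 1020.
N = 1020/5 = 204.

204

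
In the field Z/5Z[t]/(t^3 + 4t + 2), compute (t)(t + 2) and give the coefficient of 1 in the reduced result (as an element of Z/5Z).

Multiply in Z/5Z[t]: (t)·(t + 2) = t^2 + 2t.
Reduced: t^2 + 2t.

0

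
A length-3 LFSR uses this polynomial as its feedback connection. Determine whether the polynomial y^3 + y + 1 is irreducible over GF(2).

Yes

Write g(y) = y^3 + y + 1.
Check for roots in GF(2): g(0) = 1; g(1) = 1.
No roots. A degree-3 polynomial over a field with no linear factor is irreducible.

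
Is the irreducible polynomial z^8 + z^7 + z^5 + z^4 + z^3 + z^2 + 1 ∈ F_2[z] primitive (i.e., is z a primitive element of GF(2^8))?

Write f(z) = z^8 + z^7 + z^5 + z^4 + z^3 + z^2 + 1.
|GF(2^8)^×| = 2^8 − 1 = 255. Prime factorization: 255 = 3·5·17.
f is primitive ⇔ z has order 255 in GF(2)[z]/(f), i.e. z^(255/q) ≠ 1 for each prime q | 255.
z^(85) mod f = 1
z^(51) mod f = z^7 + z^6 + z^2 + 1.
z^(15) mod f = z^7 + z^4 + z^2.
Since z^(85) = 1, the order of z divides 85 < 255; not primitive.

No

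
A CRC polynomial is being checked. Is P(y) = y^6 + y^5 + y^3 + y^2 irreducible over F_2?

No

Check for roots in F_2: P(0) = 0 → root; P(1) = 0 → root.
P(0) = 0, so (y) divides P(y); P is reducible.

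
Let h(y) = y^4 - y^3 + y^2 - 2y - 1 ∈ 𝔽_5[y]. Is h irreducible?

Check for roots in 𝔽_5: h(0) = 4; h(1) = 3; h(2) = 2; h(3) = 1; h(4) = 4.
No roots, so no linear factors.
Degree-2 irreducible divisors: test the 10 monic irreducibles of degree 2 over GF(5).
None of them divide h (all give nonzero remainder).
No irreducible factor of degree ≤ 2 exists, so h is irreducible over GF(5).

Yes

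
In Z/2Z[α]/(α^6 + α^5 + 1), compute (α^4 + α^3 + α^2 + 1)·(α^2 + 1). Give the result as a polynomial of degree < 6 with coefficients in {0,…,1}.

Multiply in Z/2Z[α]: (α^4 + α^3 + α^2 + 1)·(α^2 + 1) = α^6 + α^5 + α^3 + 1.
Reduce using α^6 ≡ α^5 + 1 (mod α^6 + α^5 + 1).
Reduced: α^3.

α^3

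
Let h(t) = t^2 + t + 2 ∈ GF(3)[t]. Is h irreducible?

Check for roots in GF(3): h(0) = 2; h(1) = 1; h(2) = 2.
No roots. A degree-2 polynomial over a field with no linear factor is irreducible.

Yes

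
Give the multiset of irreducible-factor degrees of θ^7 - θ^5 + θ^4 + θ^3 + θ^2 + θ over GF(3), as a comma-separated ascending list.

1, 1, 1, 2, 2

Write f(θ) = θ^7 - θ^5 + θ^4 + θ^3 + θ^2 + θ.
Roots in GF(3): f(0) = 0 → root; f(1) = 1; f(2) = 0 → root.
Linear factors from roots: (θ), (θ + 1).
Complete factorization: f(θ) = (θ)·(θ + 1)^2·(θ^2 - θ - 1)^2.
Factor degrees with multiplicity: 1 + 1 + 1 + 2 + 2 = 7.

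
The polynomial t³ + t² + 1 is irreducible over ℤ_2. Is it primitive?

Write f(t) = t³ + t² + 1.
|GF(2^3)^×| = 2^3 − 1 = 7. Prime factorization: 7 = 7.
f is primitive ⇔ t has order 7 in GF(2)[t]/(f), i.e. t^(7/q) ≠ 1 for each prime q | 7.
t^(1) mod f = t.
None equal 1, so t has full order 7; f is primitive.

Yes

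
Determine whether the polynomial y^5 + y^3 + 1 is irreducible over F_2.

Write m(y) = y^5 + y^3 + 1.
Check for roots in F_2: m(0) = 1; m(1) = 1.
No roots, so no linear factors.
Monic irreducibles of degree 2 over GF(2): y^2 + y + 1.
None of them divide m (all give nonzero remainder).
No irreducible factor of degree ≤ 2 exists, so m is irreducible over GF(2).

Yes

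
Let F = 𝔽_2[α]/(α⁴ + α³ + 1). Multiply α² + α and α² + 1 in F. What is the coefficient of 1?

1

Multiply in 𝔽_2[α]: (α² + α)·(α² + 1) = α⁴ + α³ + α² + α.
Reduce using α⁴ ≡ α³ + 1 (mod α⁴ + α³ + 1).
Reduced: α² + α + 1.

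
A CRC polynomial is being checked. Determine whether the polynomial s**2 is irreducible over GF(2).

No

Write m(s) = s**2.
Check for roots in GF(2): m(0) = 0 → root; m(1) = 1.
m(0) = 0, so (s) divides m(s); m is reducible.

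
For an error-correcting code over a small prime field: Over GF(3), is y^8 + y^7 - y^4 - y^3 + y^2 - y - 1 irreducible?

Yes

Write h(y) = y^8 + y^7 - y^4 - y^3 + y^2 - y - 1.
Check for roots in GF(3): h(0) = 2; h(1) = 2; h(2) = 1.
No roots, so no linear factors.
Monic irreducibles of degree 2 over GF(3): y^2 + 1, y^2 + y - 1, y^2 - y - 1.
None of them divide h (all give nonzero remainder).
Degree-3 irreducible divisors: test the 8 monic irreducibles of degree 3 over GF(3).
None of them divide h (all give nonzero remainder).
Degree-4 irreducible divisors: test the 18 monic irreducibles of degree 4 over GF(3).
None of them divide h (all give nonzero remainder).
No irreducible factor of degree ≤ 4 exists, so h is irreducible over GF(3).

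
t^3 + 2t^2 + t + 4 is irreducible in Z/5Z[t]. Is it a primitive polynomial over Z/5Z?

No

Write f(t) = t^3 + 2t^2 + t + 4.
|GF(5^3)^×| = 5^3 − 1 = 124. Prime factorization: 124 = 2^2·31.
f is primitive ⇔ t has order 124 in GF(5)[t]/(f), i.e. t^(124/q) ≠ 1 for each prime q | 124.
t^(62) mod f = 1
t^(4) mod f = 3t^2 + 3t + 3.
Since t^(62) = 1, the order of t divides 62 < 124; not primitive.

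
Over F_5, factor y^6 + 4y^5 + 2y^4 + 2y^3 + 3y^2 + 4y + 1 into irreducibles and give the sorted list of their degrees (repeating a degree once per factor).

Write h(y) = y^6 + 4y^5 + 2y^4 + 2y^3 + 3y^2 + 4y + 1.
Roots in F_5: h(0) = 1; h(1) = 2; h(2) = 1; h(3) = 2; h(4) = 2.
Complete factorization: h(y) = (y^2 + 3y + 4)·(y^2 + 3y + 3)^2.
Factor degrees with multiplicity: 2 + 2 + 2 = 6.

2, 2, 2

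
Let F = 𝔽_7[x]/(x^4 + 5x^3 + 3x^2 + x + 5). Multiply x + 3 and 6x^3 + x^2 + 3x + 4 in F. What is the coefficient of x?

Multiply in 𝔽_7[x]: (x + 3)·(6x^3 + x^2 + 3x + 4) = 6x^4 + 5x^3 + 6x^2 + 6x + 5.
Reduce using x^4 ≡ 2x^3 + 4x^2 + 6x + 2 (mod x^4 + 5x^3 + 3x^2 + x + 5).
Reduced: 3x^3 + 2x^2 + 3.

0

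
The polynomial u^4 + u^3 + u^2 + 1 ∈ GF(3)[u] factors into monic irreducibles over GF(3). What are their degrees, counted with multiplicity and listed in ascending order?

Write g(u) = u^4 + u^3 + u^2 + 1.
Roots in GF(3): g(0) = 1; g(1) = 1; g(2) = 2.
Complete factorization: g(u) = (u^4 + u^3 + u^2 + 1).
Factor degrees with multiplicity: 4 = 4.

4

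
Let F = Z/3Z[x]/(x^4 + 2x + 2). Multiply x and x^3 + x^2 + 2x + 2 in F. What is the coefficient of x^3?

1

Multiply in Z/3Z[x]: (x)·(x^3 + x^2 + 2x + 2) = x^4 + x^3 + 2x^2 + 2x.
Reduce using x^4 ≡ x + 1 (mod x^4 + 2x + 2).
Reduced: x^3 + 2x^2 + 1.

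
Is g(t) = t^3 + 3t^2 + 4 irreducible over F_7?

Yes

Check for roots in F_7: g(0) = 4; g(1) = 1; g(2) = 3; g(3) = 2; g(4) = 4; g(5) = 1; g(6) = 6.
No roots. A degree-3 polynomial over a field with no linear factor is irreducible.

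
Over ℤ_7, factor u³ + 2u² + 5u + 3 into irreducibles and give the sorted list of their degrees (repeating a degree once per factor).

1, 1, 1

Write h(u) = u³ + 2u² + 5u + 3.
Linear factors from roots: (u + 4), (u + 3), (u + 2).
Complete factorization: h(u) = (u + 2)·(u + 3)·(u + 4).
Factor degrees with multiplicity: 1 + 1 + 1 = 3.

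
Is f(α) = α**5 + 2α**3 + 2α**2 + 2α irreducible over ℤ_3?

No

Check for roots in ℤ_3: f(0) = 0 → root; f(1) = 1; f(2) = 0 → root.
f(0) = 0, so (α) divides f(α); f is reducible.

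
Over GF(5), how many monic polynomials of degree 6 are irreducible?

The number of monic irreducibles of degree 6 over GF(5) is (1/6)·Σ_{d∣6} μ(6/d) 5^d.
Divisors of 6: 1, 2, 3, 6; μ(6/d) for each: 1, -1, -1, 1.
Σ = 5^1 − 5^2 − 5^3 + 5^6 = 15480.
N = 15480/6 = 2580.

2580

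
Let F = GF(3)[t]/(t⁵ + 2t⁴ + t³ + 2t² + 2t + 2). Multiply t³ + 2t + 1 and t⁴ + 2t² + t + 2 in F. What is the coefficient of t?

Multiply in GF(3)[t]: (t³ + 2t + 1)·(t⁴ + 2t² + t + 2) = t⁷ + t⁵ + 2t⁴ + t² + 2t + 2.
Reduce using t⁵ ≡ t⁴ + 2t³ + t² + t + 1 (mod t⁵ + 2t⁴ + t³ + 2t² + 2t + 2).
Reduced: t³ + t² + t.

1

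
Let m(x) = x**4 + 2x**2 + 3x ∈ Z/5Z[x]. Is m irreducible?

Check for roots in Z/5Z: m(0) = 0 → root; m(1) = 1; m(2) = 0 → root; m(3) = 3; m(4) = 0 → root.
m(0) = 0, so (x) divides m(x); m is reducible.

No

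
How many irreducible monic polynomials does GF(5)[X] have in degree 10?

976248

x^(5^10) − x is the product of all monic irreducibles of degree dividing 10; Möbius inversion gives N = (1/10) Σ μ(10/d)·5^d.
Divisors of 10: 1, 2, 5, 10; μ(10/d) for each: 1, -1, -1, 1.
Σ = 5^1 − 5^2 − 5^5 + 5^10 = 9762480.
N = 9762480/10 = 976248.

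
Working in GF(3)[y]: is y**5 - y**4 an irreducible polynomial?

Write h(y) = y**5 - y**4.
Check for roots in GF(3): h(0) = 0 → root; h(1) = 0 → root; h(2) = 1.
h(0) = 0, so (y) divides h(y); h is reducible.

No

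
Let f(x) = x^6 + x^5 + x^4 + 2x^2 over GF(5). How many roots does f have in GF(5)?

Evaluate at each of the 5 elements of GF(5):
f(0) = 0 → root; f(1) = 0 → root; f(2) = 0 → root; f(3) = 1; f(4) = 3.
Roots: {0, 1, 2}.

3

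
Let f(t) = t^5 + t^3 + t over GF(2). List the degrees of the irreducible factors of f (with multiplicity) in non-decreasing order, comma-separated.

Roots in GF(2): f(0) = 0 → root; f(1) = 1.
Linear factors from roots: (t).
Complete factorization: f(t) = (t)·(t^2 + t + 1)^2.
Factor degrees with multiplicity: 1 + 2 + 2 = 5.

1, 2, 2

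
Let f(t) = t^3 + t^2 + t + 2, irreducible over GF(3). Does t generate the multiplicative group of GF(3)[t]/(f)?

No

|GF(3^3)^×| = 3^3 − 1 = 26. Prime factorization: 26 = 2·13.
f is primitive ⇔ t has order 26 in GF(3)[t]/(f), i.e. t^(26/q) ≠ 1 for each prime q | 26.
t^(13) mod f = 1
t^(2) mod f = t^2.
Since t^(13) = 1, the order of t divides 13 < 26; not primitive.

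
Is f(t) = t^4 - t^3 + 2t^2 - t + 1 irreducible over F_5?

No

Check for roots in F_5: f(0) = 1; f(1) = 2; f(2) = 0 → root; f(3) = 0 → root; f(4) = 1.
f(2) = 0, so (t − 2) divides f(t); f is reducible.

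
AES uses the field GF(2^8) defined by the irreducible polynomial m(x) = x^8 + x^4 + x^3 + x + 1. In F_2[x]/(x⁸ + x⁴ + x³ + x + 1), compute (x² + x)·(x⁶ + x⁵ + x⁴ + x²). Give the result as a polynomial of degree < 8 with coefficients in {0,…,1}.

x^5 + x + 1

Multiply in F_2[x]: (x² + x)·(x⁶ + x⁵ + x⁴ + x²) = x⁸ + x⁵ + x⁴ + x³.
Reduce using x⁸ ≡ x⁴ + x³ + x + 1 (mod x⁸ + x⁴ + x³ + x + 1).
Reduced: x⁵ + x + 1.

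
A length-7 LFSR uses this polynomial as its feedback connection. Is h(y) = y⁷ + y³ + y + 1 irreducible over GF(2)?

Check for roots in GF(2): h(0) = 1; h(1) = 0 → root.
h(1) = 0, so (y − 1) divides h(y); h is reducible.

No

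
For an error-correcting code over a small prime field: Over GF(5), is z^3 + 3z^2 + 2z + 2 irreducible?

Write g(z) = z^3 + 3z^2 + 2z + 2.
Check for roots in GF(5): g(0) = 2; g(1) = 3; g(2) = 1; g(3) = 2; g(4) = 2.
No roots. A degree-3 polynomial over a field with no linear factor is irreducible.

Yes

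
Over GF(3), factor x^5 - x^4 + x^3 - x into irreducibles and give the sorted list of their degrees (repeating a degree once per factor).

Write h(x) = x^5 - x^4 + x^3 - x.
Roots in GF(3): h(0) = 0 → root; h(1) = 0 → root; h(2) = 1.
Linear factors from roots: (x), (x - 1).
Complete factorization: h(x) = (x)·(x - 1)^2·(x^2 + x - 1).
Factor degrees with multiplicity: 1 + 1 + 1 + 2 = 5.

1, 1, 1, 2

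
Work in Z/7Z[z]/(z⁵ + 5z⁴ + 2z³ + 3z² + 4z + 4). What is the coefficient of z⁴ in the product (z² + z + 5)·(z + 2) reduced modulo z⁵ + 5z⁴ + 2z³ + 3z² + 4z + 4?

0

Multiply in Z/7Z[z]: (z² + z + 5)·(z + 2) = z³ + 3z² + 3.
Reduced: z³ + 3z² + 3.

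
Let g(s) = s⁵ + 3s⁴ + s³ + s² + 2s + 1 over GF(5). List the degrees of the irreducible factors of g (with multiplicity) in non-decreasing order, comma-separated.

Roots in GF(5): g(0) = 1; g(1) = 4; g(2) = 2; g(3) = 4; g(4) = 1.
Complete factorization: g(s) = (s⁵ + 3s⁴ + s³ + s² + 2s + 1).
Factor degrees with multiplicity: 5 = 5.

5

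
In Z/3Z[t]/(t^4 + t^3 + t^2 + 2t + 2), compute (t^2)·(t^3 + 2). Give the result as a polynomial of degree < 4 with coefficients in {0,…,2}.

Multiply in Z/3Z[t]: (t^2)·(t^3 + 2) = t^5 + 2t^2.
Reduce using t^4 ≡ 2t^3 + 2t^2 + t + 1 (mod t^4 + t^3 + t^2 + 2t + 2).
Reduced: t^2 + 2.

t^2 + 2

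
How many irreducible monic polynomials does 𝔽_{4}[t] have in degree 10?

104754

The number of monic irreducibles of degree 10 over GF(4) is (1/10)·Σ_{d∣10} μ(10/d) 4^d.
Divisors of 10: 1, 2, 5, 10; μ(10/d) for each: 1, -1, -1, 1.
Σ = 4^1 − 4^2 − 4^5 + 4^10 = 1047540.
N = 1047540/10 = 104754.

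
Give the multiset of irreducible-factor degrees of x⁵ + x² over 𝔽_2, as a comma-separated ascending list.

Write f(x) = x⁵ + x².
Roots in 𝔽_2: f(0) = 0 → root; f(1) = 0 → root.
Linear factors from roots: (x), (x + 1).
Complete factorization: f(x) = (x + 1)·(x)^2·(x² + x + 1).
Factor degrees with multiplicity: 1 + 1 + 1 + 2 = 5.

1, 1, 1, 2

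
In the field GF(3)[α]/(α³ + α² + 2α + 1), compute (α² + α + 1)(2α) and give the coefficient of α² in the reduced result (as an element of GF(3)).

Multiply in GF(3)[α]: (α² + α + 1)·(2α) = 2α³ + 2α² + 2α.
Reduce using α³ ≡ 2α² + α + 2 (mod α³ + α² + 2α + 1).
Reduced: α + 1.

0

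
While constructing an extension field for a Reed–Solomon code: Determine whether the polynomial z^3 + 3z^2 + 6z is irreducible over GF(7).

Write f(z) = z^3 + 3z^2 + 6z.
Check for roots in GF(7): f(0) = 0 → root; f(1) = 3; f(2) = 4; f(3) = 2; f(4) = 3; f(5) = 6; f(6) = 3.
f(0) = 0, so (z) divides f(z); f is reducible.

No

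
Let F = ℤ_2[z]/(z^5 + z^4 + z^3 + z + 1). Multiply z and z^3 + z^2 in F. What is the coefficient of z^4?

1

Multiply in ℤ_2[z]: (z)·(z^3 + z^2) = z^4 + z^3.
Reduced: z^4 + z^3.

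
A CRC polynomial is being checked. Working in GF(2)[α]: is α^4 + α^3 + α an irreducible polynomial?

No

Write P(α) = α^4 + α^3 + α.
Check for roots in GF(2): P(0) = 0 → root; P(1) = 1.
P(0) = 0, so (α) divides P(α); P is reducible.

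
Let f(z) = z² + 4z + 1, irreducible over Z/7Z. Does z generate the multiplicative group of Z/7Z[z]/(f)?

No

|GF(7^2)^×| = 7^2 − 1 = 48. Prime factorization: 48 = 2^4·3.
f is primitive ⇔ z has order 48 in GF(7)[z]/(f), i.e. z^(48/q) ≠ 1 for each prime q | 48.
z^(24) mod f = 1
z^(16) mod f = 1
Since z^(24) = 1, the order of z divides 24 < 48; not primitive.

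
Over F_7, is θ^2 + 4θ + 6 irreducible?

Write g(θ) = θ^2 + 4θ + 6.
Check for roots in F_7: g(0) = 6; g(1) = 4; g(2) = 4; g(3) = 6; g(4) = 3; g(5) = 2; g(6) = 3.
No roots. A degree-2 polynomial over a field with no linear factor is irreducible.

Yes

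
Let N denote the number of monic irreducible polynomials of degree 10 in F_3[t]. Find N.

The number of monic irreducibles of degree 10 over GF(3) is (1/10)·Σ_{d∣10} μ(10/d) 3^d.
Divisors of 10: 1, 2, 5, 10; μ(10/d) for each: 1, -1, -1, 1.
Σ = 3^1 − 3^2 − 3^5 + 3^10 = 58800.
N = 58800/10 = 5880.

5880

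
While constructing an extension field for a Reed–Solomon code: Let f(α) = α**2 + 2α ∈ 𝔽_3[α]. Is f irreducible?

No

Check for roots in 𝔽_3: f(0) = 0 → root; f(1) = 0 → root; f(2) = 2.
f(0) = 0, so (α) divides f(α); f is reducible.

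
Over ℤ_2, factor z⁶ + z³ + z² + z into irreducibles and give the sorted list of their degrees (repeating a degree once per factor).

1, 1, 1, 3

Write h(z) = z⁶ + z³ + z² + z.
Roots in ℤ_2: h(0) = 0 → root; h(1) = 0 → root.
Linear factors from roots: (z), (z + 1).
Complete factorization: h(z) = (z)·(z + 1)^2·(z³ + z + 1).
Factor degrees with multiplicity: 1 + 1 + 1 + 3 = 6.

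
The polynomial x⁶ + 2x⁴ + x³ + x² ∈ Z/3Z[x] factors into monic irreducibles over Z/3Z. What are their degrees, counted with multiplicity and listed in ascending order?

Write f(x) = x⁶ + 2x⁴ + x³ + x².
Roots in Z/3Z: f(0) = 0 → root; f(1) = 2; f(2) = 0 → root.
Linear factors from roots: (x), (x + 1).
Complete factorization: f(x) = (x + 1)·(x)^2·(x³ + 2x² + 1).
Factor degrees with multiplicity: 1 + 1 + 1 + 3 = 6.

1, 1, 1, 3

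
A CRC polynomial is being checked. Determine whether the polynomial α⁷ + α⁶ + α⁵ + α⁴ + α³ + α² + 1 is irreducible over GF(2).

Yes

Write h(α) = α⁷ + α⁶ + α⁵ + α⁴ + α³ + α² + 1.
Check for roots in GF(2): h(0) = 1; h(1) = 1.
No roots, so no linear factors.
Monic irreducibles of degree 2 over GF(2): α² + α + 1.
None of them divide h (all give nonzero remainder).
Monic irreducibles of degree 3 over GF(2): α³ + α + 1, α³ + α² + 1.
None of them divide h (all give nonzero remainder).
No irreducible factor of degree ≤ 3 exists, so h is irreducible over GF(2).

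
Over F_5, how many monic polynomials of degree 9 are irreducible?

Gauss's count: N_{5}(9) = (1/9) Σ_{d|9} μ(9/d)·5^d.
Divisors of 9: 1, 3, 9; μ(9/d) for each: 0, -1, 1.
Σ = − 5^3 + 5^9 = 1953000.
N = 1953000/9 = 217000.

217000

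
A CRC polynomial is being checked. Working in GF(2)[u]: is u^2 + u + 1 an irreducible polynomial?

Yes

Write m(u) = u^2 + u + 1.
Check for roots in GF(2): m(0) = 1; m(1) = 1.
No roots. A degree-2 polynomial over a field with no linear factor is irreducible.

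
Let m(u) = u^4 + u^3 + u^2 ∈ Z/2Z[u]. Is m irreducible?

No

Check for roots in Z/2Z: m(0) = 0 → root; m(1) = 1.
m(0) = 0, so (u) divides m(u); m is reducible.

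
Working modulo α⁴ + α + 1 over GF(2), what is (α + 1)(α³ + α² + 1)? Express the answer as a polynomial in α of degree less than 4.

α^2

Multiply in GF(2)[α]: (α + 1)·(α³ + α² + 1) = α⁴ + α² + α + 1.
Reduce using α⁴ ≡ α + 1 (mod α⁴ + α + 1).
Reduced: α².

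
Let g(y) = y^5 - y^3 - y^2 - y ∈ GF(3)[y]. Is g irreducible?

Check for roots in GF(3): g(0) = 0 → root; g(1) = 1; g(2) = 0 → root.
g(0) = 0, so (y) divides g(y); g is reducible.

No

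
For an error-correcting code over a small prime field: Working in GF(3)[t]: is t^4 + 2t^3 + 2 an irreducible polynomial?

Yes

Write P(t) = t^4 + 2t^3 + 2.
Check for roots in GF(3): P(0) = 2; P(1) = 2; P(2) = 1.
No roots, so no linear factors.
Monic irreducibles of degree 2 over GF(3): t^2 + 1, t^2 + t + 2, t^2 + 2t + 2.
None of them divide P (all give nonzero remainder).
No irreducible factor of degree ≤ 2 exists, so P is irreducible over GF(3).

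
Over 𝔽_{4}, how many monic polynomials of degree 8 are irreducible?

8160

By the necklace-counting formula, N_4(8) = (1/8) Σ_{d|8} μ(8/d)·4^d.
Divisors of 8: 1, 2, 4, 8; μ(8/d) for each: 0, 0, -1, 1.
Σ = − 4^4 + 4^8 = 65280.
N = 65280/8 = 8160.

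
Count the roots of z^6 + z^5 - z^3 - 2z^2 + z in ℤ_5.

Write g(z) = z^6 + z^5 - z^3 - 2z^2 + z.
Evaluate at each of the 5 elements of ℤ_5:
g(0) = 0 → root; g(1) = 0 → root; g(2) = 2; g(3) = 0 → root; g(4) = 3.
Roots: {0, 1, 3}.

3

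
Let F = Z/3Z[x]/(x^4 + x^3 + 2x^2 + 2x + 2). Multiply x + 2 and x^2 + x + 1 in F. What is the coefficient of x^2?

0

Multiply in Z/3Z[x]: (x + 2)·(x^2 + x + 1) = x^3 + 2.
Reduced: x^3 + 2.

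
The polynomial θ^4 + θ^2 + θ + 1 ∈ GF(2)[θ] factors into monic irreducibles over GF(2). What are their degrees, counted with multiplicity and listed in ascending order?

Write g(θ) = θ^4 + θ^2 + θ + 1.
Roots in GF(2): g(0) = 1; g(1) = 0 → root.
Linear factors from roots: (θ + 1).
Complete factorization: g(θ) = (θ + 1)·(θ^3 + θ^2 + 1).
Factor degrees with multiplicity: 1 + 3 = 4.

1, 3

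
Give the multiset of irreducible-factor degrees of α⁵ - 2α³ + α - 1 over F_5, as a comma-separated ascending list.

Write g(α) = α⁵ - 2α³ + α - 1.
Roots in F_5: g(0) = 4; g(1) = 4; g(2) = 2; g(3) = 1; g(4) = 4.
Complete factorization: g(α) = (α⁵ - 2α³ + α - 1).
Factor degrees with multiplicity: 5 = 5.

5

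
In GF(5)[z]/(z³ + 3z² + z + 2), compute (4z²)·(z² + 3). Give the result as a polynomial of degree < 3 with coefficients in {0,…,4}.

Multiply in GF(5)[z]: (4z²)·(z² + 3) = 4z⁴ + 2z².
Reduce using z³ ≡ 2z² + 4z + 3 (mod z³ + 3z² + z + 2).
Reduced: 4z² + 4z + 4.

4z^2 + 4z + 4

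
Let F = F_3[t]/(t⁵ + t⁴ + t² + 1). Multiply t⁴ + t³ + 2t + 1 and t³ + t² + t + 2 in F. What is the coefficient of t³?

1

Multiply in F_3[t]: (t⁴ + t³ + 2t + 1)·(t³ + t² + t + 2) = t⁷ + 2t⁶ + 2t⁵ + 2t⁴ + 2t³ + 2t + 2.
Reduce using t⁵ ≡ 2t⁴ + 2t² + 2 (mod t⁵ + t⁴ + t² + 1).
Reduced: t³ + t² + t + 1.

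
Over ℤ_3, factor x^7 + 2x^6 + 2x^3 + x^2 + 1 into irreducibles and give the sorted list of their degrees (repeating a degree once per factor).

7

Write f(x) = x^7 + 2x^6 + 2x^3 + x^2 + 1.
Roots in ℤ_3: f(0) = 1; f(1) = 1; f(2) = 1.
Complete factorization: f(x) = (x^7 + 2x^6 + 2x^3 + x^2 + 1).
Factor degrees with multiplicity: 7 = 7.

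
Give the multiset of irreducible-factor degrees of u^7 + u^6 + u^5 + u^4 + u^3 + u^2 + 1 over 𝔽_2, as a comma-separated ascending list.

7

Write f(u) = u^7 + u^6 + u^5 + u^4 + u^3 + u^2 + 1.
Roots in 𝔽_2: f(0) = 1; f(1) = 1.
Complete factorization: f(u) = (u^7 + u^6 + u^5 + u^4 + u^3 + u^2 + 1).
Factor degrees with multiplicity: 7 = 7.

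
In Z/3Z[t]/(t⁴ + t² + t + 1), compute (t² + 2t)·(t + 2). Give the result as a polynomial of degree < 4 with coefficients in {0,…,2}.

t^3 + t^2 + t

Multiply in Z/3Z[t]: (t² + 2t)·(t + 2) = t³ + t² + t.
Reduced: t³ + t² + t.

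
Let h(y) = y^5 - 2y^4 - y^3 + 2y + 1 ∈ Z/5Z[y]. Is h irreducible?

Check for roots in Z/5Z: h(0) = 1; h(1) = 1; h(2) = 2; h(3) = 1; h(4) = 2.
No roots, so no linear factors.
Degree-2 irreducible divisors: test the 10 monic irreducibles of degree 2 over GF(5).
None of them divide h (all give nonzero remainder).
No irreducible factor of degree ≤ 2 exists, so h is irreducible over GF(5).

Yes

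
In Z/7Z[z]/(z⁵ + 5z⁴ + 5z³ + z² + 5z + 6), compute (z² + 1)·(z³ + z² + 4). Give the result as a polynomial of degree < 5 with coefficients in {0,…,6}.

3z^4 + 3z^3 + 4z^2 + 2z + 5

Multiply in Z/7Z[z]: (z² + 1)·(z³ + z² + 4) = z⁵ + z⁴ + z³ + 5z² + 4.
Reduce using z⁵ ≡ 2z⁴ + 2z³ + 6z² + 2z + 1 (mod z⁵ + 5z⁴ + 5z³ + z² + 5z + 6).
Reduced: 3z⁴ + 3z³ + 4z² + 2z + 5.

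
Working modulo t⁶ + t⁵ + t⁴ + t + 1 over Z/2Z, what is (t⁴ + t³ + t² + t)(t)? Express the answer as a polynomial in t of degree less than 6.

Multiply in Z/2Z[t]: (t⁴ + t³ + t² + t)·(t) = t⁵ + t⁴ + t³ + t².
Reduced: t⁵ + t⁴ + t³ + t².

t^5 + t^4 + t^3 + t^2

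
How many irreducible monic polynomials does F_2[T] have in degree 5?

Gauss's count: N_{2}(5) = (1/5) Σ_{d|5} μ(5/d)·2^d.
Divisors of 5: 1, 5; μ(5/d) for each: -1, 1.
Σ = − 2^1 + 2^5 = 30.
N = 30/5 = 6.

6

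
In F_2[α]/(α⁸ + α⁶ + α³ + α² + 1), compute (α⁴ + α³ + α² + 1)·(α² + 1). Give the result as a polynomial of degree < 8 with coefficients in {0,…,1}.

α^6 + α^5 + α^3 + 1

Multiply in F_2[α]: (α⁴ + α³ + α² + 1)·(α² + 1) = α⁶ + α⁵ + α³ + 1.
Reduced: α⁶ + α⁵ + α³ + 1.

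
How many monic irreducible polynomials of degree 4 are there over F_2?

The number of monic irreducibles of degree 4 over GF(2) is (1/4)·Σ_{d∣4} μ(4/d) 2^d.
Divisors of 4: 1, 2, 4; μ(4/d) for each: 0, -1, 1.
Σ = − 2^2 + 2^4 = 12.
N = 12/4 = 3.

3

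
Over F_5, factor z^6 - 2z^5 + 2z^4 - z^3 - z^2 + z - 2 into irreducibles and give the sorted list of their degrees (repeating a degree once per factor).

1, 1, 2, 2

Write f(z) = z^6 - 2z^5 + 2z^4 - z^3 - z^2 + z - 2.
Roots in F_5: f(0) = 3; f(1) = 3; f(2) = 0 → root; f(3) = 0 → root; f(4) = 2.
Linear factors from roots: (z - 2), (z + 2).
Complete factorization: f(z) = (z + 2)·(z - 2)·(z^2 + 2)·(z^2 - 2z - 1).
Factor degrees with multiplicity: 1 + 1 + 2 + 2 = 6.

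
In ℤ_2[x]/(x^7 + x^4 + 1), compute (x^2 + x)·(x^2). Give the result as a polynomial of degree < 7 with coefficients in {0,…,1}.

x^4 + x^3

Multiply in ℤ_2[x]: (x^2 + x)·(x^2) = x^4 + x^3.
Reduced: x^4 + x^3.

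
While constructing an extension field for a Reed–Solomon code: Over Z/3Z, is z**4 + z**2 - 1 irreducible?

Yes

Write g(z) = z**4 + z**2 - 1.
Check for roots in Z/3Z: g(0) = 2; g(1) = 1; g(2) = 1.
No roots, so no linear factors.
Monic irreducibles of degree 2 over GF(3): z**2 + 1, z**2 + z - 1, z**2 - z - 1.
None of them divide g (all give nonzero remainder).
No irreducible factor of degree ≤ 2 exists, so g is irreducible over GF(3).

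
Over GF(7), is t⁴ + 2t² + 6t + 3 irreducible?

No

Write f(t) = t⁴ + 2t² + 6t + 3.
Check for roots in GF(7): f(0) = 3; f(1) = 5; f(2) = 4; f(3) = 1; f(4) = 0 → root; f(5) = 1; f(6) = 0 → root.
f(4) = 0, so (t − 4) divides f(t); f is reducible.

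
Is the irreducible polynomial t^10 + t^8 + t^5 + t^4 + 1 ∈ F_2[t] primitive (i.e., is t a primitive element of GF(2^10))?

Yes

Write f(t) = t^10 + t^8 + t^5 + t^4 + 1.
|GF(2^10)^×| = 2^10 − 1 = 1023. Prime factorization: 1023 = 3·11·31.
f is primitive ⇔ t has order 1023 in GF(2)[t]/(f), i.e. t^(1023/q) ≠ 1 for each prime q | 1023.
t^(341) mod f = t^5 + t^4.
t^(93) mod f = t^9 + t^8 + t^7 + t^5 + t^2.
t^(33) mod f = t^7 + t^5 + t^4 + t^2 + t + 1.
None equal 1, so t has full order 1023; f is primitive.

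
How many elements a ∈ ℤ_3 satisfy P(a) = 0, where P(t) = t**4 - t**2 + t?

1

Evaluate at each of the 3 elements of ℤ_3:
P(0) = 0 → root; P(1) = 1; P(2) = 2.
Roots: {0}.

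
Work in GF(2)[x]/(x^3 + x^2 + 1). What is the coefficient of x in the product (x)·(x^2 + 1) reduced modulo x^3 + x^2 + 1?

Multiply in GF(2)[x]: (x)·(x^2 + 1) = x^3 + x.
Reduce using x^3 ≡ x^2 + 1 (mod x^3 + x^2 + 1).
Reduced: x^2 + x + 1.

1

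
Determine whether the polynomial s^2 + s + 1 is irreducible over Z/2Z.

Yes

Write f(s) = s^2 + s + 1.
Check for roots in Z/2Z: f(0) = 1; f(1) = 1.
No roots. A degree-2 polynomial over a field with no linear factor is irreducible.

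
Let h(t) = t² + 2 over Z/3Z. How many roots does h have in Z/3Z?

Evaluate at each of the 3 elements of Z/3Z:
h(0) = 2; h(1) = 0 → root; h(2) = 0 → root.
Roots: {1, 2}.

2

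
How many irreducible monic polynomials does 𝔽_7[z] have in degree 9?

4483696

Gauss's count: N_{7}(9) = (1/9) Σ_{d|9} μ(9/d)·7^d.
Divisors of 9: 1, 3, 9; μ(9/d) for each: 0, -1, 1.
Σ = − 7^3 + 7^9 = 40353264.
N = 40353264/9 = 4483696.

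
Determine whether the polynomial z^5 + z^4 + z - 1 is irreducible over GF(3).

Yes

Write m(z) = z^5 + z^4 + z - 1.
Check for roots in GF(3): m(0) = 2; m(1) = 2; m(2) = 1.
No roots, so no linear factors.
Monic irreducibles of degree 2 over GF(3): z^2 + 1, z^2 + z - 1, z^2 - z - 1.
None of them divide m (all give nonzero remainder).
No irreducible factor of degree ≤ 2 exists, so m is irreducible over GF(3).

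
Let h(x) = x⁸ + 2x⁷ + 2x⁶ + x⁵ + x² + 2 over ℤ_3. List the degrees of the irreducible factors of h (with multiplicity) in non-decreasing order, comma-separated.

Roots in ℤ_3: h(0) = 2; h(1) = 0 → root; h(2) = 0 → root.
Linear factors from roots: (x + 2), (x + 1).
Complete factorization: h(x) = (x + 2)·(x + 1)^2·(x² + 2x + 2)·(x³ + 2x² + 2x + 2).
Factor degrees with multiplicity: 1 + 1 + 1 + 2 + 3 = 8.

1, 1, 1, 2, 3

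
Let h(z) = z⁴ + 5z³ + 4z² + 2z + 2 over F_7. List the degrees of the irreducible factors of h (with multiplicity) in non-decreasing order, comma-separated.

1, 1, 2

Linear factors from roots: (z + 6), (z + 1).
Complete factorization: h(z) = (z + 1)·(z + 6)·(z² + 5z + 5).
Factor degrees with multiplicity: 1 + 1 + 2 = 4.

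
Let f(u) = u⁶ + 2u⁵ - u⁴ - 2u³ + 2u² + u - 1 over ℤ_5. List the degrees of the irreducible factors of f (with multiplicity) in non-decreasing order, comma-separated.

1, 1, 1, 1, 2

Roots in ℤ_5: f(0) = 4; f(1) = 2; f(2) = 0 → root; f(3) = 0 → root; f(4) = 0 → root.
Linear factors from roots: (u - 2), (u + 2), (u + 1).
Complete factorization: f(u) = (u + 1)·(u + 2)·(u - 2)^2·(u² - 2u - 2).
Factor degrees with multiplicity: 1 + 1 + 1 + 1 + 2 = 6.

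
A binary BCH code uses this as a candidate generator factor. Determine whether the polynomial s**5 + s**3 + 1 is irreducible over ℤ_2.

Write g(s) = s**5 + s**3 + 1.
Check for roots in ℤ_2: g(0) = 1; g(1) = 1.
No roots, so no linear factors.
Monic irreducibles of degree 2 over GF(2): s**2 + s + 1.
None of them divide g (all give nonzero remainder).
No irreducible factor of degree ≤ 2 exists, so g is irreducible over GF(2).

Yes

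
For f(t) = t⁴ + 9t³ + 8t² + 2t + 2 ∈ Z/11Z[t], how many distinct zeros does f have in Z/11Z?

4

Evaluate at each of the 11 elements of Z/11Z:
f(0) = 2; f(1) = 0 → root; f(2) = 5; f(3) = 8; f(4) = 2; f(5) = 4; f(6) = 0 → root; f(7) = 0 → root; f(8) = 5; f(9) = 7; f(10) = 0 → root.
Roots: {1, 6, 7, 10}.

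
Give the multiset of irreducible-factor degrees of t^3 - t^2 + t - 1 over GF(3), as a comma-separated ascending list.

Write f(t) = t^3 - t^2 + t - 1.
Roots in GF(3): f(0) = 2; f(1) = 0 → root; f(2) = 2.
Linear factors from roots: (t - 1).
Complete factorization: f(t) = (t - 1)·(t^2 + 1).
Factor degrees with multiplicity: 1 + 2 = 3.

1, 2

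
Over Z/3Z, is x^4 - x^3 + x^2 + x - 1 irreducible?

Yes

Write f(x) = x^4 - x^3 + x^2 + x - 1.
Check for roots in Z/3Z: f(0) = 2; f(1) = 1; f(2) = 1.
No roots, so no linear factors.
Monic irreducibles of degree 2 over GF(3): x^2 + 1, x^2 + x - 1, x^2 - x - 1.
None of them divide f (all give nonzero remainder).
No irreducible factor of degree ≤ 2 exists, so f is irreducible over GF(3).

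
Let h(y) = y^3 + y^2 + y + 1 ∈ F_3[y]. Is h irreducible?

No

Check for roots in F_3: h(0) = 1; h(1) = 1; h(2) = 0 → root.
h(2) = 0, so (y − 2) divides h(y); h is reducible.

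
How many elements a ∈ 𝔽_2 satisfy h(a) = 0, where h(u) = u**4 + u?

2

Evaluate at each of the 2 elements of 𝔽_2:
h(0) = 0 → root; h(1) = 0 → root.
Roots: {0, 1}.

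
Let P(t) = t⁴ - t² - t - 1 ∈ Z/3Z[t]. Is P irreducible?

No

Check for roots in Z/3Z: P(0) = 2; P(1) = 1; P(2) = 0 → root.
P(2) = 0, so (t − 2) divides P(t); P is reducible.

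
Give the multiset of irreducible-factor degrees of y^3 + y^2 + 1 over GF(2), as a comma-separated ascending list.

Write g(y) = y^3 + y^2 + 1.
Roots in GF(2): g(0) = 1; g(1) = 1.
Complete factorization: g(y) = (y^3 + y^2 + 1).
Factor degrees with multiplicity: 3 = 3.

3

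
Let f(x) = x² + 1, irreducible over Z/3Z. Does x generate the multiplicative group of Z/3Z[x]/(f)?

No

|GF(3^2)^×| = 3^2 − 1 = 8. Prime factorization: 8 = 2^3.
f is primitive ⇔ x has order 8 in GF(3)[x]/(f), i.e. x^(8/q) ≠ 1 for each prime q | 8.
x^(4) mod f = 1
Since x^(4) = 1, the order of x divides 4 < 8; not primitive.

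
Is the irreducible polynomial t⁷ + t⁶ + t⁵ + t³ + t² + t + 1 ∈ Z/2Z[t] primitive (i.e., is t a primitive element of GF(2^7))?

Yes

Write f(t) = t⁷ + t⁶ + t⁵ + t³ + t² + t + 1.
|GF(2^7)^×| = 2^7 − 1 = 127. Prime factorization: 127 = 127.
f is primitive ⇔ t has order 127 in GF(2)[t]/(f), i.e. t^(127/q) ≠ 1 for each prime q | 127.
t^(1) mod f = t.
None equal 1, so t has full order 127; f is primitive.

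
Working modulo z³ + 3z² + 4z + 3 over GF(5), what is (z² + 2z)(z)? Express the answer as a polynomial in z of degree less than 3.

4z^2 + z + 2

Multiply in GF(5)[z]: (z² + 2z)·(z) = z³ + 2z².
Reduce using z³ ≡ 2z² + z + 2 (mod z³ + 3z² + 4z + 3).
Reduced: 4z² + z + 2.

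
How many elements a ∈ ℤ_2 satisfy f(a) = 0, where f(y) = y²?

1

Evaluate at each of the 2 elements of ℤ_2:
f(0) = 0 → root; f(1) = 1.
Roots: {0}.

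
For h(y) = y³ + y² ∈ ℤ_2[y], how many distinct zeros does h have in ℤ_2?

2

Evaluate at each of the 2 elements of ℤ_2:
h(0) = 0 → root; h(1) = 0 → root.
Roots: {0, 1}.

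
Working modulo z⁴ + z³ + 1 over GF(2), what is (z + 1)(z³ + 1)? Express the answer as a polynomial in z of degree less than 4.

Multiply in GF(2)[z]: (z + 1)·(z³ + 1) = z⁴ + z³ + z + 1.
Reduce using z⁴ ≡ z³ + 1 (mod z⁴ + z³ + 1).
Reduced: z.

z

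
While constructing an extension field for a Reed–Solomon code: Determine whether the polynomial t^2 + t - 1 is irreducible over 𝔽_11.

No

Write f(t) = t^2 + t - 1.
Check each element of 𝔽_11 for a root: f(0)=10, f(1)=1, f(2)=5, f(3)=0, f(4)=8, f(5)=7, f(6)=8, f(7)=0, f(8)=5, f(9)=1, f(10)=10.
f(3) = 0, so (t − 3) divides f(t); f is reducible.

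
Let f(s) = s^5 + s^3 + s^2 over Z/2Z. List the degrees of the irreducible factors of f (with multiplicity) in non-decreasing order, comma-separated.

Roots in Z/2Z: f(0) = 0 → root; f(1) = 1.
Linear factors from roots: (s).
Complete factorization: f(s) = (s)^2·(s^3 + s + 1).
Factor degrees with multiplicity: 1 + 1 + 3 = 5.

1, 1, 3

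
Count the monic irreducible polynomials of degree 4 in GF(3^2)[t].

1620

Gauss's count: N_{9}(4) = (1/4) Σ_{d|4} μ(4/d)·9^d.
Divisors of 4: 1, 2, 4; μ(4/d) for each: 0, -1, 1.
Σ = − 9^2 + 9^4 = 6480.
N = 6480/4 = 1620.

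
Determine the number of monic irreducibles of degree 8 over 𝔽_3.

810

The number of monic irreducibles of degree 8 over GF(3) is (1/8)·Σ_{d∣8} μ(8/d) 3^d.
Divisors of 8: 1, 2, 4, 8; μ(8/d) for each: 0, 0, -1, 1.
Σ = − 3^4 + 3^8 = 6480.
N = 6480/8 = 810.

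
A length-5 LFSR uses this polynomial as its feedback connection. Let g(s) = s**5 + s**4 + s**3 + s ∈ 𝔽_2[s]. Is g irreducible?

Check for roots in 𝔽_2: g(0) = 0 → root; g(1) = 0 → root.
g(0) = 0, so (s) divides g(s); g is reducible.

No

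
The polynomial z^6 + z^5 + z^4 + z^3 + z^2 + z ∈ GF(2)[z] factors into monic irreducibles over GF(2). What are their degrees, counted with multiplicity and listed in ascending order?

1, 1, 2, 2

Write g(z) = z^6 + z^5 + z^4 + z^3 + z^2 + z.
Roots in GF(2): g(0) = 0 → root; g(1) = 0 → root.
Linear factors from roots: (z), (z + 1).
Complete factorization: g(z) = (z)·(z + 1)·(z^2 + z + 1)^2.
Factor degrees with multiplicity: 1 + 1 + 2 + 2 = 6.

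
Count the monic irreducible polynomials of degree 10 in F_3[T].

5880

Gauss's count: N_{3}(10) = (1/10) Σ_{d|10} μ(10/d)·3^d.
Divisors of 10: 1, 2, 5, 10; μ(10/d) for each: 1, -1, -1, 1.
Σ = 3^1 − 3^2 − 3^5 + 3^10 = 58800.
N = 58800/10 = 5880.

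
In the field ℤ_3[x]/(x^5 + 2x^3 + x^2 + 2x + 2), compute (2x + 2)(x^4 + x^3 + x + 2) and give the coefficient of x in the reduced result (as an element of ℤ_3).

Multiply in ℤ_3[x]: (2x + 2)·(x^4 + x^3 + x + 2) = 2x^5 + x^4 + 2x^3 + 2x^2 + 1.
Reduce using x^5 ≡ x^3 + 2x^2 + x + 1 (mod x^5 + 2x^3 + x^2 + 2x + 2).
Reduced: x^4 + x^3 + 2x.

2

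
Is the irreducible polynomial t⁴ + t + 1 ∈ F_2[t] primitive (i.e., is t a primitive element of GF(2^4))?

Yes

Write f(t) = t⁴ + t + 1.
|GF(2^4)^×| = 2^4 − 1 = 15. Prime factorization: 15 = 3·5.
f is primitive ⇔ t has order 15 in GF(2)[t]/(f), i.e. t^(15/q) ≠ 1 for each prime q | 15.
t^(5) mod f = t² + t.
t^(3) mod f = t³.
None equal 1, so t has full order 15; f is primitive.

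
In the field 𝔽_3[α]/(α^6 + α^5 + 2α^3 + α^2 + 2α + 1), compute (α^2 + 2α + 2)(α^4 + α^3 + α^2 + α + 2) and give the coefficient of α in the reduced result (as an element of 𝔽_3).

1

Multiply in 𝔽_3[α]: (α^2 + 2α + 2)·(α^4 + α^3 + α^2 + α + 2) = α^6 + 2α^4 + 2α^3 + 1.
Reduce using α^6 ≡ 2α^5 + α^3 + 2α^2 + α + 2 (mod α^6 + α^5 + 2α^3 + α^2 + 2α + 1).
Reduced: 2α^5 + 2α^4 + 2α^2 + α.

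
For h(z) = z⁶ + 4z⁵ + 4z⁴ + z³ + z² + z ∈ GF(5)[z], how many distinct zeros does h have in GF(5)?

Evaluate at each of the 5 elements of GF(5):
h(0) = 0 → root; h(1) = 2; h(2) = 0 → root; h(3) = 4; h(4) = 0 → root.
Roots: {0, 2, 4}.

3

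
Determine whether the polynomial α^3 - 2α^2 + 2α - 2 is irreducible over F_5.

Yes

Write f(α) = α^3 - 2α^2 + 2α - 2.
Check for roots in F_5: f(0) = 3; f(1) = 4; f(2) = 2; f(3) = 3; f(4) = 3.
No roots. A degree-3 polynomial over a field with no linear factor is irreducible.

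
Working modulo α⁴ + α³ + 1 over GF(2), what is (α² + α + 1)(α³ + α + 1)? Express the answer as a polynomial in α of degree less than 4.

Multiply in GF(2)[α]: (α² + α + 1)·(α³ + α + 1) = α⁵ + α⁴ + 1.
Reduce using α⁴ ≡ α³ + 1 (mod α⁴ + α³ + 1).
Reduced: α + 1.

α + 1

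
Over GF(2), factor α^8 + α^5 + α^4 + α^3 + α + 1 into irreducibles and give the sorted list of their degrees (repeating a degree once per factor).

Write g(α) = α^8 + α^5 + α^4 + α^3 + α + 1.
Roots in GF(2): g(0) = 1; g(1) = 0 → root.
Linear factors from roots: (α + 1).
Complete factorization: g(α) = (α + 1)·(α^2 + α + 1)^2·(α^3 + α^2 + 1).
Factor degrees with multiplicity: 1 + 2 + 2 + 3 = 8.

1, 2, 2, 3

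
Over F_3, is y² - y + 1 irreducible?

Write m(y) = y² - y + 1.
Check for roots in F_3: m(0) = 1; m(1) = 1; m(2) = 0 → root.
m(2) = 0, so (y − 2) divides m(y); m is reducible.

No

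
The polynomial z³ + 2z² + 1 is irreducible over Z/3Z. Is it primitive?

Yes

Write f(z) = z³ + 2z² + 1.
|GF(3^3)^×| = 3^3 − 1 = 26. Prime factorization: 26 = 2·13.
f is primitive ⇔ z has order 26 in GF(3)[z]/(f), i.e. z^(26/q) ≠ 1 for each prime q | 26.
z^(13) mod f = 2.
z^(2) mod f = z².
None equal 1, so z has full order 26; f is primitive.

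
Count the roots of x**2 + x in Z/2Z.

2

Write h(x) = x**2 + x.
Evaluate at each of the 2 elements of Z/2Z:
h(0) = 0 → root; h(1) = 0 → root.
Roots: {0, 1}.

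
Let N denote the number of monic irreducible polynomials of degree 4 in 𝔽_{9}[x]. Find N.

Gauss's count: N_{9}(4) = (1/4) Σ_{d|4} μ(4/d)·9^d.
Divisors of 4: 1, 2, 4; μ(4/d) for each: 0, -1, 1.
Σ = − 9^2 + 9^4 = 6480.
N = 6480/4 = 1620.

1620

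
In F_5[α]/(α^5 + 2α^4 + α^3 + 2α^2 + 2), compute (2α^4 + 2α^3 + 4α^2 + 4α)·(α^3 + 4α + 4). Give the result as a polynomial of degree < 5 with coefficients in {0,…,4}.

4α^3 + 2

Multiply in F_5[α]: (2α^4 + 2α^3 + 4α^2 + 4α)·(α^3 + 4α + 4) = 2α^7 + 2α^6 + 2α^5 + 4α^3 + 2α^2 + α.
Reduce using α^5 ≡ 3α^4 + 4α^3 + 3α^2 + 3 (mod α^5 + 2α^4 + α^3 + 2α^2 + 2).
Reduced: 4α^3 + 2.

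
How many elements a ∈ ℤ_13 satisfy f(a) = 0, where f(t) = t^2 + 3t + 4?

0

Evaluate at each of the 13 elements of ℤ_13:
f(0) = 4; f(1) = 8; f(2) = 1; f(3) = 9; f(4) = 6; f(5) = 5; f(6) = 6; f(7) = 9; f(8) = 1; f(9) = 8; f(10) = 4; f(11) = 2; f(12) = 2.
No element is a root.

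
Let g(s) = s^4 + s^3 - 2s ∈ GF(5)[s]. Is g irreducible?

No

Check for roots in GF(5): g(0) = 0 → root; g(1) = 0 → root; g(2) = 0 → root; g(3) = 2; g(4) = 2.
g(0) = 0, so (s) divides g(s); g is reducible.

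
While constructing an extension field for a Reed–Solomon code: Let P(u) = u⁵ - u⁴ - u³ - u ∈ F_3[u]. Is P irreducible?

No

Check for roots in F_3: P(0) = 0 → root; P(1) = 1; P(2) = 0 → root.
P(0) = 0, so (u) divides P(u); P is reducible.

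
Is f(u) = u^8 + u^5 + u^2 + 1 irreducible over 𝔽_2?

No

Check for roots in 𝔽_2: f(0) = 1; f(1) = 0 → root.
f(1) = 0, so (u − 1) divides f(u); f is reducible.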